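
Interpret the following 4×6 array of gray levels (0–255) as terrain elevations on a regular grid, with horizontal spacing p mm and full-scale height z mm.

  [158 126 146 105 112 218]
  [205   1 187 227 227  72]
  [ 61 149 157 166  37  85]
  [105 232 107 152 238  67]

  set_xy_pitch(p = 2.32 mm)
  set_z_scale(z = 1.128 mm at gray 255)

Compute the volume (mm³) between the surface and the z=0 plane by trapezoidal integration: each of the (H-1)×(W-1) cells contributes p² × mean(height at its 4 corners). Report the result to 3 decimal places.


50.202

height_mm = gray/255 × 1.128; cell vol = 2.32² × mean(4 corners)
unit = 2.32² × 1.128 / (4×255) = 0.0059523 mm³ per gray-sum
row 0: Σ corner-gray over 5 cells = 2915  → 17.3510
row 1: Σ corner-gray over 5 cells = 2725  → 16.2200
row 2: Σ corner-gray over 5 cells = 2794  → 16.6307
Σ rows: total corner-gray = 8434  → 50.2017 mm³


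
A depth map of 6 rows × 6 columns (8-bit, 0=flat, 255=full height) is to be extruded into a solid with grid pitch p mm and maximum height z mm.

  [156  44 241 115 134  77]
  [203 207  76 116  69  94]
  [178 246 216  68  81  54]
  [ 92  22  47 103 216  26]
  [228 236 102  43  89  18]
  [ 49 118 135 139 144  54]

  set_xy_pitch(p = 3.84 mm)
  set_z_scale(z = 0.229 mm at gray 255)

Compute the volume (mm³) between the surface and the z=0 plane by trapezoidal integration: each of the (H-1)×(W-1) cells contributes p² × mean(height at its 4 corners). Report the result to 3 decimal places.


height_mm = gray/255 × 0.229; cell vol = 3.84² × mean(4 corners)
unit = 3.84² × 0.229 / (4×255) = 0.00331053 mm³ per gray-sum
row 0: Σ corner-gray over 5 cells = 2534  → 8.3889
row 1: Σ corner-gray over 5 cells = 2687  → 8.8954
row 2: Σ corner-gray over 5 cells = 2348  → 7.7731
row 3: Σ corner-gray over 5 cells = 2080  → 6.8859
row 4: Σ corner-gray over 5 cells = 2361  → 7.8162
Σ rows: total corner-gray = 12010  → 39.7595 mm³

39.759


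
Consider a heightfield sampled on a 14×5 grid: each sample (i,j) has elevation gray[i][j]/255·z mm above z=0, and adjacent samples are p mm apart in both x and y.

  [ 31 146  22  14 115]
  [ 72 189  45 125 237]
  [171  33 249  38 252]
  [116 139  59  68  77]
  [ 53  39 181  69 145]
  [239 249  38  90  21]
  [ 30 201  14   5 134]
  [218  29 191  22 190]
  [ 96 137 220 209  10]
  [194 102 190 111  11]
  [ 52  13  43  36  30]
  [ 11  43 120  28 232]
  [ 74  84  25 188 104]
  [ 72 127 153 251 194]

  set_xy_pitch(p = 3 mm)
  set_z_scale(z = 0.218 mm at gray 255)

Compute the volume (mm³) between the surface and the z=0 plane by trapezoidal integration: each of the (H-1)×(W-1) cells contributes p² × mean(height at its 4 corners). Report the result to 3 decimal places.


42.056

height_mm = gray/255 × 0.218; cell vol = 3² × mean(4 corners)
unit = 3² × 0.218 / (4×255) = 0.00192353 mm³ per gray-sum
row 0: Σ corner-gray over 4 cells = 1537  → 2.9565
row 1: Σ corner-gray over 4 cells = 2090  → 4.0202
row 2: Σ corner-gray over 4 cells = 1788  → 3.4393
row 3: Σ corner-gray over 4 cells = 1501  → 2.8872
row 4: Σ corner-gray over 4 cells = 1790  → 3.4431
row 5: Σ corner-gray over 4 cells = 1618  → 3.1123
row 6: Σ corner-gray over 4 cells = 1496  → 2.8776
row 7: Σ corner-gray over 4 cells = 2130  → 4.0971
row 8: Σ corner-gray over 4 cells = 2249  → 4.3260
row 9: Σ corner-gray over 4 cells = 1277  → 2.4563
row 10: Σ corner-gray over 4 cells = 891  → 1.7139
row 11: Σ corner-gray over 4 cells = 1397  → 2.6872
row 12: Σ corner-gray over 4 cells = 2100  → 4.0394
Σ rows: total corner-gray = 21864  → 42.0560 mm³


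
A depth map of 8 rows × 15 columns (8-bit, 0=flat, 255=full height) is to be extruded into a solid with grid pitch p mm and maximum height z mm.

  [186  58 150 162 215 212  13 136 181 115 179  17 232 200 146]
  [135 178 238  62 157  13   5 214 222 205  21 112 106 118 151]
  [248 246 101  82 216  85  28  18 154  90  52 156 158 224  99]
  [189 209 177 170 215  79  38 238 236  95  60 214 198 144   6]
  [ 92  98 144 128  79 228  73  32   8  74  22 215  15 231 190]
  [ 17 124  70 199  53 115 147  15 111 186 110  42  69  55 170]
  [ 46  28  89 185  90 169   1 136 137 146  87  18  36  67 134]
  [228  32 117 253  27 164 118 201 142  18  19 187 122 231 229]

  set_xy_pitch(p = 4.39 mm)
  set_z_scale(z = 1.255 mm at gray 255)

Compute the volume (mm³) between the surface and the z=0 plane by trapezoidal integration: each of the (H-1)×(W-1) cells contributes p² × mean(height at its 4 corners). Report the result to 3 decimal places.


height_mm = gray/255 × 1.255; cell vol = 4.39² × mean(4 corners)
unit = 4.39² × 1.255 / (4×255) = 0.0237122 mm³ per gray-sum
row 0: Σ corner-gray over 14 cells = 7660  → 181.6358
row 1: Σ corner-gray over 14 cells = 7155  → 169.6611
row 2: Σ corner-gray over 14 cells = 7908  → 187.5164
row 3: Σ corner-gray over 14 cells = 7317  → 173.5025
row 4: Σ corner-gray over 14 cells = 5755  → 136.4639
row 5: Σ corner-gray over 14 cells = 5337  → 126.5522
row 6: Σ corner-gray over 14 cells = 6277  → 148.8417
Σ rows: total corner-gray = 47409  → 1124.1736 mm³

1124.174


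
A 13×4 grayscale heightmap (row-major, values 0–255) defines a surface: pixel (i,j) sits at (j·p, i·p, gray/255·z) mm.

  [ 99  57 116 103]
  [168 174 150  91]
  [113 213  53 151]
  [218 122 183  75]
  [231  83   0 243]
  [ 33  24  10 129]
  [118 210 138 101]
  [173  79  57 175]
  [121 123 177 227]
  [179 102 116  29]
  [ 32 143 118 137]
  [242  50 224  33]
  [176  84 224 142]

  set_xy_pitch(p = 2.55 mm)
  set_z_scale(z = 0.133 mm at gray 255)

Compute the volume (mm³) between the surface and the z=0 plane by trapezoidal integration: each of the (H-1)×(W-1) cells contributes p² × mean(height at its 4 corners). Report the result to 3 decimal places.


height_mm = gray/255 × 0.133; cell vol = 2.55² × mean(4 corners)
unit = 2.55² × 0.133 / (4×255) = 0.000847875 mm³ per gray-sum
row 0: Σ corner-gray over 3 cells = 1455  → 1.2337
row 1: Σ corner-gray over 3 cells = 1703  → 1.4439
row 2: Σ corner-gray over 3 cells = 1699  → 1.4405
row 3: Σ corner-gray over 3 cells = 1543  → 1.3083
row 4: Σ corner-gray over 3 cells = 870  → 0.7377
row 5: Σ corner-gray over 3 cells = 1145  → 0.9708
row 6: Σ corner-gray over 3 cells = 1535  → 1.3015
row 7: Σ corner-gray over 3 cells = 1568  → 1.3295
row 8: Σ corner-gray over 3 cells = 1592  → 1.3498
row 9: Σ corner-gray over 3 cells = 1335  → 1.1319
row 10: Σ corner-gray over 3 cells = 1514  → 1.2837
row 11: Σ corner-gray over 3 cells = 1757  → 1.4897
Σ rows: total corner-gray = 17716  → 15.0210 mm³

15.021


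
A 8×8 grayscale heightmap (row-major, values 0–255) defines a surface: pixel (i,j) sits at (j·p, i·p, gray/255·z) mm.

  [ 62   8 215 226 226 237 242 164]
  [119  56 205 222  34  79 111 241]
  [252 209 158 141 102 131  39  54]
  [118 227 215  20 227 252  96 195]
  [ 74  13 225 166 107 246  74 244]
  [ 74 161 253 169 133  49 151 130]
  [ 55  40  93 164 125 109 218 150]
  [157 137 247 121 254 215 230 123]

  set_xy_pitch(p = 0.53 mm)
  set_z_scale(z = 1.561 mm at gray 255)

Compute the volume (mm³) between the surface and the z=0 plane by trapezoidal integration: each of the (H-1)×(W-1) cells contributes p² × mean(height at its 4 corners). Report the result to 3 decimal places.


12.344

height_mm = gray/255 × 1.561; cell vol = 0.53² × mean(4 corners)
unit = 0.53² × 1.561 / (4×255) = 0.000429887 mm³ per gray-sum
row 0: Σ corner-gray over 7 cells = 4308  → 1.8520
row 1: Σ corner-gray over 7 cells = 3640  → 1.5648
row 2: Σ corner-gray over 7 cells = 4253  → 1.8283
row 3: Σ corner-gray over 7 cells = 4367  → 1.8773
row 4: Σ corner-gray over 7 cells = 4016  → 1.7264
row 5: Σ corner-gray over 7 cells = 3739  → 1.6073
row 6: Σ corner-gray over 7 cells = 4391  → 1.8876
Σ rows: total corner-gray = 28714  → 12.3438 mm³


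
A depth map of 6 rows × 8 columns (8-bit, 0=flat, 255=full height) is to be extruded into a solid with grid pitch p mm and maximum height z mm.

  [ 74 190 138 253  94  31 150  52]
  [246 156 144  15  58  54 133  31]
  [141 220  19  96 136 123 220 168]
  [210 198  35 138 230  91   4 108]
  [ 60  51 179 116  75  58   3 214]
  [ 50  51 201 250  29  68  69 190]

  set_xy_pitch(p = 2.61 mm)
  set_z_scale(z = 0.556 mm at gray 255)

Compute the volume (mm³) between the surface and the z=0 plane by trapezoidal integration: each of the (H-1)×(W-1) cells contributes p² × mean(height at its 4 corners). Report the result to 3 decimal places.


height_mm = gray/255 × 0.556; cell vol = 2.61² × mean(4 corners)
unit = 2.61² × 0.556 / (4×255) = 0.00371326 mm³ per gray-sum
row 0: Σ corner-gray over 7 cells = 3235  → 12.0124
row 1: Σ corner-gray over 7 cells = 3334  → 12.3800
row 2: Σ corner-gray over 7 cells = 3647  → 13.5423
row 3: Σ corner-gray over 7 cells = 2948  → 10.9467
row 4: Σ corner-gray over 7 cells = 2814  → 10.4491
Σ rows: total corner-gray = 15978  → 59.3305 mm³

59.331


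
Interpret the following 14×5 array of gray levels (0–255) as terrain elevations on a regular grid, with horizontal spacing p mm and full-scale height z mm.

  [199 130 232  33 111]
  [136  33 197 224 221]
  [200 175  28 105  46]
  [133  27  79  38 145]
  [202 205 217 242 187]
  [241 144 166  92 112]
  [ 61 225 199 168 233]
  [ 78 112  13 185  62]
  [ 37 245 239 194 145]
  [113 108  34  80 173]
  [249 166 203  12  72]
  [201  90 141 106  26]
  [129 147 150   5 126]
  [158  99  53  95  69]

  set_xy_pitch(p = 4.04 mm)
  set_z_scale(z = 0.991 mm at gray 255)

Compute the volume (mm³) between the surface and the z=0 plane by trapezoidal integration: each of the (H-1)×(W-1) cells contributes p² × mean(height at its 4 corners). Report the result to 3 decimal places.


438.509

height_mm = gray/255 × 0.991; cell vol = 4.04² × mean(4 corners)
unit = 4.04² × 0.991 / (4×255) = 0.0158576 mm³ per gray-sum
row 0: Σ corner-gray over 4 cells = 2365  → 37.5031
row 1: Σ corner-gray over 4 cells = 2127  → 33.7290
row 2: Σ corner-gray over 4 cells = 1428  → 22.6446
row 3: Σ corner-gray over 4 cells = 2283  → 36.2028
row 4: Σ corner-gray over 4 cells = 2874  → 45.5746
row 5: Σ corner-gray over 4 cells = 2635  → 41.7847
row 6: Σ corner-gray over 4 cells = 2238  → 35.4892
row 7: Σ corner-gray over 4 cells = 2298  → 36.4407
row 8: Σ corner-gray over 4 cells = 2268  → 35.9649
row 9: Σ corner-gray over 4 cells = 1813  → 28.7497
row 10: Σ corner-gray over 4 cells = 1984  → 31.4614
row 11: Σ corner-gray over 4 cells = 1760  → 27.9093
row 12: Σ corner-gray over 4 cells = 1580  → 25.0549
Σ rows: total corner-gray = 27653  → 438.5090 mm³


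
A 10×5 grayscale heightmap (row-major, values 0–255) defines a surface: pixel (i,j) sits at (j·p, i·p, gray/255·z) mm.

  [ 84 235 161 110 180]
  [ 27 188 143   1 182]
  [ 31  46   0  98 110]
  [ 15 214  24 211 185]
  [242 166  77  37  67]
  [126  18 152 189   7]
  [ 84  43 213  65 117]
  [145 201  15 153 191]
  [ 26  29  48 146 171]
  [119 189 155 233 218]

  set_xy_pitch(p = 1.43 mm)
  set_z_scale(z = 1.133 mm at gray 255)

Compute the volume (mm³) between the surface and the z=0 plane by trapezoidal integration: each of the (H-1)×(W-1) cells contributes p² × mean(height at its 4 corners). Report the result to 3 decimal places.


height_mm = gray/255 × 1.133; cell vol = 1.43² × mean(4 corners)
unit = 1.43² × 1.133 / (4×255) = 0.00227144 mm³ per gray-sum
row 0: Σ corner-gray over 4 cells = 2149  → 4.8813
row 1: Σ corner-gray over 4 cells = 1302  → 2.9574
row 2: Σ corner-gray over 4 cells = 1527  → 3.4685
row 3: Σ corner-gray over 4 cells = 1967  → 4.4679
row 4: Σ corner-gray over 4 cells = 1720  → 3.9069
row 5: Σ corner-gray over 4 cells = 1694  → 3.8478
row 6: Σ corner-gray over 4 cells = 1917  → 4.3544
row 7: Σ corner-gray over 4 cells = 1717  → 3.9001
row 8: Σ corner-gray over 4 cells = 2134  → 4.8473
Σ rows: total corner-gray = 16127  → 36.6316 mm³

36.632


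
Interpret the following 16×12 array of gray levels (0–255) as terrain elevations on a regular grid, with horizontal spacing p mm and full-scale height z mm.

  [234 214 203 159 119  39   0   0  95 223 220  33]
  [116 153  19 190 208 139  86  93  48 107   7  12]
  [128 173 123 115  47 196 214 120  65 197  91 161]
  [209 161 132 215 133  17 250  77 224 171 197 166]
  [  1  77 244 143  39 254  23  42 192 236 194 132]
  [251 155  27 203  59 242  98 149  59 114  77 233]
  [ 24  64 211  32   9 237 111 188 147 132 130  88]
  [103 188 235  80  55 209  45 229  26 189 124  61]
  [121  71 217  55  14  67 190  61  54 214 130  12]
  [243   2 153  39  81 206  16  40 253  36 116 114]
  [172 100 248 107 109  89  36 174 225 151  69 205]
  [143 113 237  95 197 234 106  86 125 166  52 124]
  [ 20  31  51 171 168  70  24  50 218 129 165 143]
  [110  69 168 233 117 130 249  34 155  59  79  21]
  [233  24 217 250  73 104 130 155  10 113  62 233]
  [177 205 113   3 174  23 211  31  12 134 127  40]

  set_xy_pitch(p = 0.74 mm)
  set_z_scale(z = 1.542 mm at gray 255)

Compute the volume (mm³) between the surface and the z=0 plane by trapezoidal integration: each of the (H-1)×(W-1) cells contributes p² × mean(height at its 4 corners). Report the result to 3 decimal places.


height_mm = gray/255 × 1.542; cell vol = 0.74² × mean(4 corners)
unit = 0.74² × 1.542 / (4×255) = 0.000827842 mm³ per gray-sum
row 0: Σ corner-gray over 11 cells = 5039  → 4.1715
row 1: Σ corner-gray over 11 cells = 5199  → 4.3040
row 2: Σ corner-gray over 11 cells = 6500  → 5.3810
row 3: Σ corner-gray over 11 cells = 6550  → 5.4224
row 4: Σ corner-gray over 11 cells = 5871  → 4.8603
row 5: Σ corner-gray over 11 cells = 5484  → 4.5399
row 6: Σ corner-gray over 11 cells = 5558  → 4.6011
row 7: Σ corner-gray over 11 cells = 5203  → 4.3073
row 8: Σ corner-gray over 11 cells = 4520  → 3.7418
row 9: Σ corner-gray over 11 cells = 5234  → 4.3329
row 10: Σ corner-gray over 11 cells = 6082  → 5.0349
row 11: Σ corner-gray over 11 cells = 5406  → 4.4753
row 12: Σ corner-gray over 11 cells = 5034  → 4.1674
row 13: Σ corner-gray over 11 cells = 5459  → 4.5192
row 14: Σ corner-gray over 11 cells = 5025  → 4.1599
Σ rows: total corner-gray = 82164  → 68.0188 mm³

68.019


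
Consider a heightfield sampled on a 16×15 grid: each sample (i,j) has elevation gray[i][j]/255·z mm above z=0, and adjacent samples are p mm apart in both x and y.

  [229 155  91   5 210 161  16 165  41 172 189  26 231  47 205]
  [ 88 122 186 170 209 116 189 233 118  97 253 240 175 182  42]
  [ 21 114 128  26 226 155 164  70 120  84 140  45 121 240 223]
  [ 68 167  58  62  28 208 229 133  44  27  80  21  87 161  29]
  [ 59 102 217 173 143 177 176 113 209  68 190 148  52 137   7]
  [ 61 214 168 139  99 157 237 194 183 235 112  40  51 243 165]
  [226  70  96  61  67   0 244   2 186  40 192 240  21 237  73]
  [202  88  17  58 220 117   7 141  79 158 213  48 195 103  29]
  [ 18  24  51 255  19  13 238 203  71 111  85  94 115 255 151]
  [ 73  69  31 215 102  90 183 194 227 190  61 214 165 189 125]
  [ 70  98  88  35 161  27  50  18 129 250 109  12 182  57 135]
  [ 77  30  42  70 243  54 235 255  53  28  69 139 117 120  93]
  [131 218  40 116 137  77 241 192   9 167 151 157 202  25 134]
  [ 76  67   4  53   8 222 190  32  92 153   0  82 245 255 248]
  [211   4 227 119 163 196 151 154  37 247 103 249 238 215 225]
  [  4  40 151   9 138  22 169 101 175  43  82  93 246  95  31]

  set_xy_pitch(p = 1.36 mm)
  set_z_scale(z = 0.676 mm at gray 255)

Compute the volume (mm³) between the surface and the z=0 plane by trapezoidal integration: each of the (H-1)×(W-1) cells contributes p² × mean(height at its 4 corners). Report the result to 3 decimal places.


130.239

height_mm = gray/255 × 0.676; cell vol = 1.36² × mean(4 corners)
unit = 1.36² × 0.676 / (4×255) = 0.00122581 mm³ per gray-sum
row 0: Σ corner-gray over 14 cells = 8162  → 10.0051
row 1: Σ corner-gray over 14 cells = 8220  → 10.0762
row 2: Σ corner-gray over 14 cells = 6217  → 7.6209
row 3: Σ corner-gray over 14 cells = 6583  → 8.0695
row 4: Σ corner-gray over 14 cells = 8246  → 10.1081
row 5: Σ corner-gray over 14 cells = 7581  → 9.2929
row 6: Σ corner-gray over 14 cells = 6330  → 7.7594
row 7: Σ corner-gray over 14 cells = 6356  → 7.7913
row 8: Σ corner-gray over 14 cells = 7295  → 8.9423
row 9: Σ corner-gray over 14 cells = 6695  → 8.2068
row 10: Σ corner-gray over 14 cells = 5717  → 7.0080
row 11: Σ corner-gray over 14 cells = 6809  → 8.3466
row 12: Σ corner-gray over 14 cells = 6859  → 8.4079
row 13: Σ corner-gray over 14 cells = 7772  → 9.5270
row 14: Σ corner-gray over 14 cells = 7405  → 9.0771
Σ rows: total corner-gray = 106247  → 130.2390 mm³


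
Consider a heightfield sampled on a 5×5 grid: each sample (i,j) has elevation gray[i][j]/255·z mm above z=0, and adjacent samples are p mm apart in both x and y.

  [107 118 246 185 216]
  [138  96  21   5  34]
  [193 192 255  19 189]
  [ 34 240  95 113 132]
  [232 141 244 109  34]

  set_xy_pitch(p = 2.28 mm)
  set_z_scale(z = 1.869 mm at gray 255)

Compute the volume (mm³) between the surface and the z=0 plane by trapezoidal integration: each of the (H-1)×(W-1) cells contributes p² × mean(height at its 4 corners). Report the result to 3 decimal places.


78.669

height_mm = gray/255 × 1.869; cell vol = 2.28² × mean(4 corners)
unit = 2.28² × 1.869 / (4×255) = 0.0095253 mm³ per gray-sum
row 0: Σ corner-gray over 4 cells = 1837  → 17.4980
row 1: Σ corner-gray over 4 cells = 1730  → 16.4788
row 2: Σ corner-gray over 4 cells = 2376  → 22.6321
row 3: Σ corner-gray over 4 cells = 2316  → 22.0606
Σ rows: total corner-gray = 8259  → 78.6695 mm³


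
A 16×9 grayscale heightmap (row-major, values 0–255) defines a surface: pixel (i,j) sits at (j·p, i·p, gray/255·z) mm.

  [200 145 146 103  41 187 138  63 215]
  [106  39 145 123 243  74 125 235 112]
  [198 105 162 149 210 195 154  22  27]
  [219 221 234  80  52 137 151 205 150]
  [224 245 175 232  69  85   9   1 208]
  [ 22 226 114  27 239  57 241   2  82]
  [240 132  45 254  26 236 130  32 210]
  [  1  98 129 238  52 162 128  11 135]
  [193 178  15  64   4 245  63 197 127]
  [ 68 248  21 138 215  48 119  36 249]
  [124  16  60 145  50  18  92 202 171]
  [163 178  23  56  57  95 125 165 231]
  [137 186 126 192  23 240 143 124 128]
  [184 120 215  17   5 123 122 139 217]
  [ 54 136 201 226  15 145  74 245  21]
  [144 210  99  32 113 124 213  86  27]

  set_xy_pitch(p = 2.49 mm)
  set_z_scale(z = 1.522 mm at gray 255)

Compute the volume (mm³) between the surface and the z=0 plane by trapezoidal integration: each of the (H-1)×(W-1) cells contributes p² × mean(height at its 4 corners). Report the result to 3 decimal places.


height_mm = gray/255 × 1.522; cell vol = 2.49² × mean(4 corners)
unit = 2.49² × 1.522 / (4×255) = 0.00925152 mm³ per gray-sum
row 0: Σ corner-gray over 8 cells = 4247  → 39.2912
row 1: Σ corner-gray over 8 cells = 4405  → 40.7530
row 2: Σ corner-gray over 8 cells = 4748  → 43.9262
row 3: Σ corner-gray over 8 cells = 4593  → 42.4922
row 4: Σ corner-gray over 8 cells = 3980  → 36.8211
row 5: Σ corner-gray over 8 cells = 4076  → 37.7092
row 6: Σ corner-gray over 8 cells = 3932  → 36.3770
row 7: Σ corner-gray over 8 cells = 3624  → 33.5275
row 8: Σ corner-gray over 8 cells = 3819  → 35.3316
row 9: Σ corner-gray over 8 cells = 3428  → 31.7142
row 10: Σ corner-gray over 8 cells = 3253  → 30.0952
row 11: Σ corner-gray over 8 cells = 4125  → 38.1625
row 12: Σ corner-gray over 8 cells = 4216  → 39.0044
row 13: Σ corner-gray over 8 cells = 4042  → 37.3947
row 14: Σ corner-gray over 8 cells = 4084  → 37.7832
Σ rows: total corner-gray = 60572  → 560.3832 mm³

560.383


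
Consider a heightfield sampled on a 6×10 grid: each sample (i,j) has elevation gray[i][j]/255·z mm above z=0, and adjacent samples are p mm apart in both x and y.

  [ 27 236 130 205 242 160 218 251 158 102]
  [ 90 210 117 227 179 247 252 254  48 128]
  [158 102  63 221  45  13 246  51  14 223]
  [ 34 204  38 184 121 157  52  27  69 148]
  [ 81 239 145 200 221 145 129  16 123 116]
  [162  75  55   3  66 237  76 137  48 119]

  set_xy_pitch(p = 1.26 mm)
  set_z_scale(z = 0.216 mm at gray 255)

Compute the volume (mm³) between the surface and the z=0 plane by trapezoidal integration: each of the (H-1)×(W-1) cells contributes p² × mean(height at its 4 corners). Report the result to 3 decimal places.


8.202

height_mm = gray/255 × 0.216; cell vol = 1.26² × mean(4 corners)
unit = 1.26² × 0.216 / (4×255) = 0.000336198 mm³ per gray-sum
row 0: Σ corner-gray over 9 cells = 6615  → 2.2239
row 1: Σ corner-gray over 9 cells = 5177  → 1.7405
row 2: Σ corner-gray over 9 cells = 3777  → 1.2698
row 3: Σ corner-gray over 9 cells = 4519  → 1.5193
row 4: Σ corner-gray over 9 cells = 4308  → 1.4483
Σ rows: total corner-gray = 24396  → 8.2019 mm³


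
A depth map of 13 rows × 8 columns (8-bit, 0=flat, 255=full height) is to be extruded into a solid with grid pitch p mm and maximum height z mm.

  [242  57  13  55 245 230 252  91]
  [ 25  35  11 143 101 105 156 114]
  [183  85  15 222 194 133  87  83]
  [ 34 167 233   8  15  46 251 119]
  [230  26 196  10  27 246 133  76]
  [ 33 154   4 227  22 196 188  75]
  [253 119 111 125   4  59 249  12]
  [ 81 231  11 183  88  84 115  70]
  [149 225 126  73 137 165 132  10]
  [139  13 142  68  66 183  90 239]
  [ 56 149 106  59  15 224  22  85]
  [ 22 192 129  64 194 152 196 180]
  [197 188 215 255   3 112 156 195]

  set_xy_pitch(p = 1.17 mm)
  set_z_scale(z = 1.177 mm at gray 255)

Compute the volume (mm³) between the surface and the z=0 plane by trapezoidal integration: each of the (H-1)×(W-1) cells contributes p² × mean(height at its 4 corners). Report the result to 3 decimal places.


62.822

height_mm = gray/255 × 1.177; cell vol = 1.17² × mean(4 corners)
unit = 1.17² × 1.177 / (4×255) = 0.0015796 mm³ per gray-sum
row 0: Σ corner-gray over 7 cells = 3278  → 5.1779
row 1: Σ corner-gray over 7 cells = 2979  → 4.7056
row 2: Σ corner-gray over 7 cells = 3331  → 5.2617
row 3: Σ corner-gray over 7 cells = 3175  → 5.0152
row 4: Σ corner-gray over 7 cells = 3272  → 5.1685
row 5: Σ corner-gray over 7 cells = 3289  → 5.1953
row 6: Σ corner-gray over 7 cells = 3174  → 5.0137
row 7: Σ corner-gray over 7 cells = 3450  → 5.4496
row 8: Σ corner-gray over 7 cells = 3377  → 5.3343
row 9: Σ corner-gray over 7 cells = 2793  → 4.4118
row 10: Σ corner-gray over 7 cells = 3347  → 5.2869
row 11: Σ corner-gray over 7 cells = 4306  → 6.8018
Σ rows: total corner-gray = 39771  → 62.8224 mm³


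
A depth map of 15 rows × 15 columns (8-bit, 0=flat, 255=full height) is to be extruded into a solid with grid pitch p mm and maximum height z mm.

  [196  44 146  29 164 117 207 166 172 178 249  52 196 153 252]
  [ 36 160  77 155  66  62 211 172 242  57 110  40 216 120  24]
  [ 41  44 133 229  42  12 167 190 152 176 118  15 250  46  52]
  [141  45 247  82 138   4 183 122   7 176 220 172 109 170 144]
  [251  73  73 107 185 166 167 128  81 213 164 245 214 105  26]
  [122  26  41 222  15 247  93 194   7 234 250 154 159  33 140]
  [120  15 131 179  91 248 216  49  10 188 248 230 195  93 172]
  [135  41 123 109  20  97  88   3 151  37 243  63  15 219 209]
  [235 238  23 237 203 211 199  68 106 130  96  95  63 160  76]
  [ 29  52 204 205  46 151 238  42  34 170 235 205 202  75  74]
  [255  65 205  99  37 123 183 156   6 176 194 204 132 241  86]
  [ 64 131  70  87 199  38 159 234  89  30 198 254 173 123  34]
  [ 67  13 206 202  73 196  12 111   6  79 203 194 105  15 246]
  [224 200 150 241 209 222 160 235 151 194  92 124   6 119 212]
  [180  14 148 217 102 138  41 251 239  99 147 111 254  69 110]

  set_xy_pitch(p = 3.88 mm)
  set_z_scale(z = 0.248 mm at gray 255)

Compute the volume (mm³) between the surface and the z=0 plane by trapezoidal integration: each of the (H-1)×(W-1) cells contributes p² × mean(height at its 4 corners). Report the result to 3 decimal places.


381.995

height_mm = gray/255 × 0.248; cell vol = 3.88² × mean(4 corners)
unit = 3.88² × 0.248 / (4×255) = 0.00366029 mm³ per gray-sum
row 0: Σ corner-gray over 14 cells = 7630  → 27.9280
row 1: Σ corner-gray over 14 cells = 6677  → 24.4397
row 2: Σ corner-gray over 14 cells = 6876  → 25.1681
row 3: Σ corner-gray over 14 cells = 7754  → 28.3819
row 4: Σ corner-gray over 14 cells = 7731  → 28.2977
row 5: Σ corner-gray over 14 cells = 7690  → 28.1476
row 6: Σ corner-gray over 14 cells = 6840  → 25.0364
row 7: Σ corner-gray over 14 cells = 6731  → 24.6374
row 8: Σ corner-gray over 14 cells = 7790  → 28.5136
row 9: Σ corner-gray over 14 cells = 7804  → 28.5649
row 10: Σ corner-gray over 14 cells = 7651  → 28.0048
row 11: Σ corner-gray over 14 cells = 6811  → 24.9302
row 12: Σ corner-gray over 14 cells = 7785  → 28.4953
row 13: Σ corner-gray over 14 cells = 8592  → 31.4492
Σ rows: total corner-gray = 104362  → 381.9947 mm³


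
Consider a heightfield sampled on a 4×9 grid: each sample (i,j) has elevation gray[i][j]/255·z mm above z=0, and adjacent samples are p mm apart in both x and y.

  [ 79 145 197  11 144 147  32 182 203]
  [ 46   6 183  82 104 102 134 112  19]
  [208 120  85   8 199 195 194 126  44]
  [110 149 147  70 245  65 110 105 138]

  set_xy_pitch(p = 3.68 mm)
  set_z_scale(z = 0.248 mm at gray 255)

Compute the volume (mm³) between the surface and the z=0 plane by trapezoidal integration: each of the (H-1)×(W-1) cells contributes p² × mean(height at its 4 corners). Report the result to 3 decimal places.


37.082

height_mm = gray/255 × 0.248; cell vol = 3.68² × mean(4 corners)
unit = 3.68² × 0.248 / (4×255) = 0.00329266 mm³ per gray-sum
row 0: Σ corner-gray over 8 cells = 3509  → 11.5540
row 1: Σ corner-gray over 8 cells = 3617  → 11.9096
row 2: Σ corner-gray over 8 cells = 4136  → 13.6184
Σ rows: total corner-gray = 11262  → 37.0820 mm³


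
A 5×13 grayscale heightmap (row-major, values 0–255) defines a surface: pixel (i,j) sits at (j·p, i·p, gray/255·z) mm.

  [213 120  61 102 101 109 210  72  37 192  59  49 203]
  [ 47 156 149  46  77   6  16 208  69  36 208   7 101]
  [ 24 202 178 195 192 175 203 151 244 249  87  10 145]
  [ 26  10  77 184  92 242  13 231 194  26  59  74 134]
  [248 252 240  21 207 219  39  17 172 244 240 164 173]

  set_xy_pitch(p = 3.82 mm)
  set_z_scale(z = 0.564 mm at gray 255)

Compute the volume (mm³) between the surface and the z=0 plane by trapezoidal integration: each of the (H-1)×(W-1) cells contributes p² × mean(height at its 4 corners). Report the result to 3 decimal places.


height_mm = gray/255 × 0.564; cell vol = 3.82² × mean(4 corners)
unit = 3.82² × 0.564 / (4×255) = 0.00806874 mm³ per gray-sum
row 0: Σ corner-gray over 12 cells = 4744  → 38.2781
row 1: Σ corner-gray over 12 cells = 6045  → 48.7755
row 2: Σ corner-gray over 12 cells = 6505  → 52.4871
row 3: Σ corner-gray over 12 cells = 6615  → 53.3747
Σ rows: total corner-gray = 23909  → 192.9155 mm³

192.915


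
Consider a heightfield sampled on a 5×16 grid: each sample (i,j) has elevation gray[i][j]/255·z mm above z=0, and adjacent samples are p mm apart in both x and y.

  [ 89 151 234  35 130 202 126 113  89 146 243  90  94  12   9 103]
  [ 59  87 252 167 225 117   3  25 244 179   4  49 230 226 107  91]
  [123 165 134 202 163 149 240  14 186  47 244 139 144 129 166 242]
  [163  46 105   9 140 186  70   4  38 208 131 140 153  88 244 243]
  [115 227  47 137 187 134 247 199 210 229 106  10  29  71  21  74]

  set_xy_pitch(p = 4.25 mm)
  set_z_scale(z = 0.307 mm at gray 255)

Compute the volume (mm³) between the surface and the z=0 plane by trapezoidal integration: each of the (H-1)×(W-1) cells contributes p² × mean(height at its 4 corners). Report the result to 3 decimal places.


height_mm = gray/255 × 0.307; cell vol = 4.25² × mean(4 corners)
unit = 4.25² × 0.307 / (4×255) = 0.00543646 mm³ per gray-sum
row 0: Σ corner-gray over 15 cells = 7520  → 40.8822
row 1: Σ corner-gray over 15 cells = 8589  → 46.6937
row 2: Σ corner-gray over 15 cells = 8139  → 44.2473
row 3: Σ corner-gray over 15 cells = 7427  → 40.3766
Σ rows: total corner-gray = 31675  → 172.1998 mm³

172.200


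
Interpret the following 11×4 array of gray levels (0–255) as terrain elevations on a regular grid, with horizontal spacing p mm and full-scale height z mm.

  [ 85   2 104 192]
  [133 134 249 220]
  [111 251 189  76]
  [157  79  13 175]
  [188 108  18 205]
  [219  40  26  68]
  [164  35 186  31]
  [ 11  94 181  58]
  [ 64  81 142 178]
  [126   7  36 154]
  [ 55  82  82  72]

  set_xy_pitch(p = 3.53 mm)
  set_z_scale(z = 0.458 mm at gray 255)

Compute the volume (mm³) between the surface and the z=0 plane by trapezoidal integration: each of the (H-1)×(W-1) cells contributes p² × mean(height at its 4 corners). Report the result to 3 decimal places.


73.275

height_mm = gray/255 × 0.458; cell vol = 3.53² × mean(4 corners)
unit = 3.53² × 0.458 / (4×255) = 0.00559519 mm³ per gray-sum
row 0: Σ corner-gray over 3 cells = 1608  → 8.9971
row 1: Σ corner-gray over 3 cells = 2186  → 12.2311
row 2: Σ corner-gray over 3 cells = 1583  → 8.8572
row 3: Σ corner-gray over 3 cells = 1161  → 6.4960
row 4: Σ corner-gray over 3 cells = 1064  → 5.9533
row 5: Σ corner-gray over 3 cells = 1056  → 5.9085
row 6: Σ corner-gray over 3 cells = 1256  → 7.0276
row 7: Σ corner-gray over 3 cells = 1307  → 7.3129
row 8: Σ corner-gray over 3 cells = 1054  → 5.8973
row 9: Σ corner-gray over 3 cells = 821  → 4.5936
Σ rows: total corner-gray = 13096  → 73.2746 mm³


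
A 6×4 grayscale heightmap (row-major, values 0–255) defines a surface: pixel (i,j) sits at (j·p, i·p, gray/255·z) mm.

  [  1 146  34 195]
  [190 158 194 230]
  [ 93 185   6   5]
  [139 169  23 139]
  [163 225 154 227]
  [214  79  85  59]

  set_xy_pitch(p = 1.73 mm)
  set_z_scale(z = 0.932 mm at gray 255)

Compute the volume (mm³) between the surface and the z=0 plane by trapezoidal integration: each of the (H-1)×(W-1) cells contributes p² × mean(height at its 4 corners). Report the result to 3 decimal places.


21.836

height_mm = gray/255 × 0.932; cell vol = 1.73² × mean(4 corners)
unit = 1.73² × 0.932 / (4×255) = 0.00273469 mm³ per gray-sum
row 0: Σ corner-gray over 3 cells = 1680  → 4.5943
row 1: Σ corner-gray over 3 cells = 1604  → 4.3864
row 2: Σ corner-gray over 3 cells = 1142  → 3.1230
row 3: Σ corner-gray over 3 cells = 1810  → 4.9498
row 4: Σ corner-gray over 3 cells = 1749  → 4.7830
Σ rows: total corner-gray = 7985  → 21.8365 mm³


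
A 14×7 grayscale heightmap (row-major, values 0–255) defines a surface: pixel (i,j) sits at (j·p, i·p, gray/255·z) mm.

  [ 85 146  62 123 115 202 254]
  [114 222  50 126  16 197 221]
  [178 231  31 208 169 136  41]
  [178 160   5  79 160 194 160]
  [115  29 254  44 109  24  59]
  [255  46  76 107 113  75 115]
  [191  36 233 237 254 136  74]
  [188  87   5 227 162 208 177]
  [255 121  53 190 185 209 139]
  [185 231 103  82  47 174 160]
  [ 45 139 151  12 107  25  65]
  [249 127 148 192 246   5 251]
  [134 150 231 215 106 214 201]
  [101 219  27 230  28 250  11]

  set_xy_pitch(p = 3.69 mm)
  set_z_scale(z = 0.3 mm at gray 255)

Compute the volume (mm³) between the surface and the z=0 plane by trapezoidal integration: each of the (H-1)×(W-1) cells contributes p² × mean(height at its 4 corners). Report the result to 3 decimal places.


169.765

height_mm = gray/255 × 0.3; cell vol = 3.69² × mean(4 corners)
unit = 3.69² × 0.3 / (4×255) = 0.00400474 mm³ per gray-sum
row 0: Σ corner-gray over 6 cells = 3192  → 12.7831
row 1: Σ corner-gray over 6 cells = 3326  → 13.3197
row 2: Σ corner-gray over 6 cells = 3303  → 13.2276
row 3: Σ corner-gray over 6 cells = 2628  → 10.5244
row 4: Σ corner-gray over 6 cells = 2298  → 9.2029
row 5: Σ corner-gray over 6 cells = 3261  → 13.0594
row 6: Σ corner-gray over 6 cells = 3800  → 15.2180
row 7: Σ corner-gray over 6 cells = 3653  → 14.6293
row 8: Σ corner-gray over 6 cells = 3529  → 14.1327
row 9: Σ corner-gray over 6 cells = 2597  → 10.4003
row 10: Σ corner-gray over 6 cells = 2914  → 11.6698
row 11: Σ corner-gray over 6 cells = 4103  → 16.4314
row 12: Σ corner-gray over 6 cells = 3787  → 15.1659
Σ rows: total corner-gray = 42391  → 169.7647 mm³


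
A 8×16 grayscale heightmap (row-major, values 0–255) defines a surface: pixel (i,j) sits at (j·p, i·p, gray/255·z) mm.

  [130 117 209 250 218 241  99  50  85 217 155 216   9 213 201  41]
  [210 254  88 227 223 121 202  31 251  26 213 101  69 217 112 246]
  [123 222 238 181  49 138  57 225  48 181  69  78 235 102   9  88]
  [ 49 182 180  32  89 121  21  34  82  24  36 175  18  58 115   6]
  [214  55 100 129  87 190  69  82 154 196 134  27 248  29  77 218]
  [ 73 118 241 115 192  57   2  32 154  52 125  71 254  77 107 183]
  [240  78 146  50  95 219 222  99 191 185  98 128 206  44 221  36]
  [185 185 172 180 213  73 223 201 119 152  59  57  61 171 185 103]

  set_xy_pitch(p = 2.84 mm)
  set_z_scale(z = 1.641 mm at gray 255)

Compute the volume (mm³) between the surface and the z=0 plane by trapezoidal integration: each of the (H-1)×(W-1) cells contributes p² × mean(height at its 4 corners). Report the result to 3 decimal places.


696.208

height_mm = gray/255 × 1.641; cell vol = 2.84² × mean(4 corners)
unit = 2.84² × 1.641 / (4×255) = 0.0129761 mm³ per gray-sum
row 0: Σ corner-gray over 15 cells = 9457  → 122.7152
row 1: Σ corner-gray over 15 cells = 8601  → 111.6077
row 2: Σ corner-gray over 15 cells = 6264  → 81.2825
row 3: Σ corner-gray over 15 cells = 5975  → 77.5324
row 4: Σ corner-gray over 15 cells = 7036  → 91.3000
row 5: Σ corner-gray over 15 cells = 7690  → 99.7864
row 6: Σ corner-gray over 15 cells = 8630  → 111.9840
Σ rows: total corner-gray = 53653  → 696.2081 mm³


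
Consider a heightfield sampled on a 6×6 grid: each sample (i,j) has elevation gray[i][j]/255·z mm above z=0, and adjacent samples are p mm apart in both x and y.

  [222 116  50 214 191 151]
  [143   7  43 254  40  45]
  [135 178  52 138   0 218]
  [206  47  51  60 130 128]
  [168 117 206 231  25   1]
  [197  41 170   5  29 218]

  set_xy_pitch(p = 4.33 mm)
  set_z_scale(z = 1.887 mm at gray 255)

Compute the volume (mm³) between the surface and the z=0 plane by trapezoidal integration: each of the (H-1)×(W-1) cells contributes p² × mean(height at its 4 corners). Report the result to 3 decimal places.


375.435

height_mm = gray/255 × 1.887; cell vol = 4.33² × mean(4 corners)
unit = 4.33² × 1.887 / (4×255) = 0.0346855 mm³ per gray-sum
row 0: Σ corner-gray over 5 cells = 2391  → 82.9329
row 1: Σ corner-gray over 5 cells = 1965  → 68.1569
row 2: Σ corner-gray over 5 cells = 1999  → 69.3362
row 3: Σ corner-gray over 5 cells = 2237  → 77.5914
row 4: Σ corner-gray over 5 cells = 2232  → 77.4180
Σ rows: total corner-gray = 10824  → 375.4355 mm³


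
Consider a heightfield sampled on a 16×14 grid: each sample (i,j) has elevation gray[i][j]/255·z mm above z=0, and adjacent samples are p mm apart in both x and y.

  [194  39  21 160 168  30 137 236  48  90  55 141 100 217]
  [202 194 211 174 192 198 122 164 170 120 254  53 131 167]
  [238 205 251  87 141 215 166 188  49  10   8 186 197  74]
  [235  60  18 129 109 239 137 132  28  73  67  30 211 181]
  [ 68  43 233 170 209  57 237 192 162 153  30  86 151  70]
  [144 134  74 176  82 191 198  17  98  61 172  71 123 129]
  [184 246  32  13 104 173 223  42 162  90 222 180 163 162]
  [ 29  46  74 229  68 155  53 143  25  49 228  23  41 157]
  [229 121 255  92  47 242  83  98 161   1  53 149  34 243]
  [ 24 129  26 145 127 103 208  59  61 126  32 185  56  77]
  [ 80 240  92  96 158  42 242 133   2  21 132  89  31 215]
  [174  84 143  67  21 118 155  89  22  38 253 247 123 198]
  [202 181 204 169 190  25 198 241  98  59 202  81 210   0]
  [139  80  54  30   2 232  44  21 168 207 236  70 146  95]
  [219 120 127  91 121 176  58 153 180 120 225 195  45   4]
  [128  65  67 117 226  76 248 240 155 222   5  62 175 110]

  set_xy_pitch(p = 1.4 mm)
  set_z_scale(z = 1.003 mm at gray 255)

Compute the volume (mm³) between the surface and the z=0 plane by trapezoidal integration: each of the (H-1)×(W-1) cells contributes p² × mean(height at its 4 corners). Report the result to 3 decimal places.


188.002

height_mm = gray/255 × 1.003; cell vol = 1.4² × mean(4 corners)
unit = 1.4² × 1.003 / (4×255) = 0.00192733 mm³ per gray-sum
row 0: Σ corner-gray over 13 cells = 7196  → 13.8691
row 1: Σ corner-gray over 13 cells = 8053  → 15.5208
row 2: Σ corner-gray over 13 cells = 6600  → 12.7204
row 3: Σ corner-gray over 13 cells = 6466  → 12.4621
row 4: Σ corner-gray over 13 cells = 6651  → 12.8187
row 5: Σ corner-gray over 13 cells = 6713  → 12.9382
row 6: Σ corner-gray over 13 cells = 6100  → 11.7567
row 7: Σ corner-gray over 13 cells = 5598  → 10.7892
row 8: Σ corner-gray over 13 cells = 5759  → 11.0995
row 9: Σ corner-gray over 13 cells = 5466  → 10.5348
row 10: Σ corner-gray over 13 cells = 5943  → 11.4541
row 11: Σ corner-gray over 13 cells = 7010  → 13.5106
row 12: Σ corner-gray over 13 cells = 6732  → 12.9748
row 13: Σ corner-gray over 13 cells = 6259  → 12.0632
row 14: Σ corner-gray over 13 cells = 6999  → 13.4894
Σ rows: total corner-gray = 97545  → 188.0017 mm³


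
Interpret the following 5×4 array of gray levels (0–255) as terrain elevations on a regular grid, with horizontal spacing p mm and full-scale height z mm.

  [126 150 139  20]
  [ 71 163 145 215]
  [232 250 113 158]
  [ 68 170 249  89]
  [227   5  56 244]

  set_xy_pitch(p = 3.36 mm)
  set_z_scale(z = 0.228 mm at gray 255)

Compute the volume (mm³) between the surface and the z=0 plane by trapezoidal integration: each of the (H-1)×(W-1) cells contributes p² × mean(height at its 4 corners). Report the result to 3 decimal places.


height_mm = gray/255 × 0.228; cell vol = 3.36² × mean(4 corners)
unit = 3.36² × 0.228 / (4×255) = 0.00252356 mm³ per gray-sum
row 0: Σ corner-gray over 3 cells = 1626  → 4.1033
row 1: Σ corner-gray over 3 cells = 2018  → 5.0925
row 2: Σ corner-gray over 3 cells = 2111  → 5.3272
row 3: Σ corner-gray over 3 cells = 1588  → 4.0074
Σ rows: total corner-gray = 7343  → 18.5305 mm³

18.530


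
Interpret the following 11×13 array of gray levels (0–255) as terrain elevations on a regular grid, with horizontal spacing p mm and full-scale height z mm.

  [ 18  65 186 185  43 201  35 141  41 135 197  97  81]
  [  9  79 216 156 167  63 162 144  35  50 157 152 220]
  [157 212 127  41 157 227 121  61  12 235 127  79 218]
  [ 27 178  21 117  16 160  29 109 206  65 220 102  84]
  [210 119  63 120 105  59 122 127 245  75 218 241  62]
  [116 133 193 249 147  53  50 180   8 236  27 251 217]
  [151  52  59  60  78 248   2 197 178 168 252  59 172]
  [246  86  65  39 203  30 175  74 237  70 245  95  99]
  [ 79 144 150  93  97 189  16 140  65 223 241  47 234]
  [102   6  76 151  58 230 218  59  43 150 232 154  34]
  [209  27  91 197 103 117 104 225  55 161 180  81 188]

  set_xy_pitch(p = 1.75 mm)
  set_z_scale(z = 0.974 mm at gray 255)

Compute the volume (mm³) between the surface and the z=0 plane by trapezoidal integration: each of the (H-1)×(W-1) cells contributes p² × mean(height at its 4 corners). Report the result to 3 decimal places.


177.265

height_mm = gray/255 × 0.974; cell vol = 1.75² × mean(4 corners)
unit = 1.75² × 0.974 / (4×255) = 0.00292439 mm³ per gray-sum
row 0: Σ corner-gray over 12 cells = 5742  → 16.7918
row 1: Σ corner-gray over 12 cells = 6164  → 18.0259
row 2: Σ corner-gray over 12 cells = 5730  → 16.7567
row 3: Σ corner-gray over 12 cells = 5817  → 17.0112
row 4: Σ corner-gray over 12 cells = 6647  → 19.4384
row 5: Σ corner-gray over 12 cells = 6416  → 18.7629
row 6: Σ corner-gray over 12 cells = 6012  → 17.5814
row 7: Σ corner-gray over 12 cells = 6106  → 17.8563
row 8: Σ corner-gray over 12 cells = 6013  → 17.5843
row 9: Σ corner-gray over 12 cells = 5969  → 17.4557
Σ rows: total corner-gray = 60616  → 177.2647 mm³
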